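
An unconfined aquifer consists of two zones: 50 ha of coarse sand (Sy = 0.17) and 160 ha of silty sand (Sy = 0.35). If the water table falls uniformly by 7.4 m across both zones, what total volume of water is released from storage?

ΔV ≈ 4.77 × 10^6 m³

A₁ = 50 ha = 5 × 10^5 m²; A₂ = 160 ha = 1.6 × 10^6 m²
ΔV₁ = 0.17 × 5 × 10^5 × 7.4 = 6.29 × 10^5 m³
ΔV₂ = 0.35 × 1.6 × 10^6 × 7.4 = 4.144 × 10^6 m³
ΔV = ΔV₁ + ΔV₂ = 4.773 × 10^6 m³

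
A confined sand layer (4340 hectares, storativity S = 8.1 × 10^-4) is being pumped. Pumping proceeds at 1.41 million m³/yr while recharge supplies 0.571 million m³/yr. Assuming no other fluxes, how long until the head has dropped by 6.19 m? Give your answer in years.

t ≈ 0.259 years

A = 4340 hectares = 4.34 × 10^7 m²
ΔV = S × A × Δh = 8.1 × 10^-4 × 4.34 × 10^7 × 6.19 = 2.176 × 10^5 m³
Net withdrawal = 1.41 − 0.571 = 0.839 million m³/yr = 2299 m³/d
t = ΔV / Q = 2.176 × 10^5 m³ / 2299 m³/d = 94.67 d
t = 94.67 d ≈ 0.2594 years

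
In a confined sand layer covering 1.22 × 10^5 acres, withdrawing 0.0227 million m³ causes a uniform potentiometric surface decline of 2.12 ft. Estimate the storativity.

S ≈ 7.1 × 10^-5

A = 1.22 × 10^5 acres = 4.937 × 10^8 m²
Δh = 2.12 ft = 0.6462 m
ΔV = 0.0227 million m³ = 22700 m³
S = ΔV / (A × Δh) = 22700 m³ / (4.937 × 10^8 m² × 0.6462 m) = 7.115 × 10^-5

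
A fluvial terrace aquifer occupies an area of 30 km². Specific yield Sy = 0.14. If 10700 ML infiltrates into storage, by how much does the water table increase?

Δh ≈ 2.55 m

A = 30 km² = 3 × 10^7 m²
ΔV = 10700 ML = 1.07 × 10^7 m³
Δh = ΔV / (Sy × A) = 1.07 × 10^7 m³ / (0.14 × 3 × 10^7 m²) = 2.548 m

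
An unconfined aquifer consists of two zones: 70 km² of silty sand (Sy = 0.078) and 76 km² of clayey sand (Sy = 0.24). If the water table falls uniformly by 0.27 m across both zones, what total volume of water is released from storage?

A₁ = 70 km² = 7 × 10^7 m²; A₂ = 76 km² = 7.6 × 10^7 m²
ΔV₁ = 0.078 × 7 × 10^7 × 0.27 = 1.474 × 10^6 m³
ΔV₂ = 0.24 × 7.6 × 10^7 × 0.27 = 4.925 × 10^6 m³
ΔV = ΔV₁ + ΔV₂ = 6.399 × 10^6 m³

ΔV ≈ 6.4 × 10^6 m³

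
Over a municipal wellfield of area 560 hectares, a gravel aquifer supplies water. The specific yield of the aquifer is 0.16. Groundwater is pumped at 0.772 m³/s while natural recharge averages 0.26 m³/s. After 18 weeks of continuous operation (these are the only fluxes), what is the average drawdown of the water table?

A = 560 hectares = 5.6 × 10^6 m²
Net abstraction = 0.772 − 0.26 = 0.512 m³/s
Q_net = 0.512 m³/s = 44240 m³/d
t = 18 weeks = 126 d
ΔV = Q × t = 44240 m³/d × 126 d = 5.574 × 10^6 m³
Δh = ΔV / (Sy × A) = 5.574 × 10^6 / (0.16 × 5.6 × 10^6) = 6.221 m

Δh ≈ 6.22 m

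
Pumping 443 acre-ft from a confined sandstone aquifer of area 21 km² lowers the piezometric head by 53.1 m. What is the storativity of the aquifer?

A = 21 km² = 2.1 × 10^7 m²
ΔV = 443 acre-ft = 5.464 × 10^5 m³
S = ΔV / (A × Δh) = 5.464 × 10^5 m³ / (2.1 × 10^7 m² × 53.1 m) = 4.9 × 10^-4

S ≈ 4.9 × 10^-4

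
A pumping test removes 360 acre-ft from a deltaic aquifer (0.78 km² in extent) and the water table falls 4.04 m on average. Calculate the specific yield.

Sy ≈ 0.14

A = 0.78 km² = 7.8 × 10^5 m²
ΔV = 360 acre-ft = 4.441 × 10^5 m³
Sy = ΔV / (A × Δh) = 4.441 × 10^5 m³ / (7.8 × 10^5 m² × 4.04 m) = 0.1409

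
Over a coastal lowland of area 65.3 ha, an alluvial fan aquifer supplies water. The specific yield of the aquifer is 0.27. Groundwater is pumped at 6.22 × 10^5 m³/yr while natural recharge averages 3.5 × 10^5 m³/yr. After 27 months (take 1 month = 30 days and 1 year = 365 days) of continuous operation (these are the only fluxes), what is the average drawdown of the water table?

A = 65.3 ha = 6.53 × 10^5 m²
Net abstraction = 6.22 × 10^5 − 3.5 × 10^5 = 2.72 × 10^5 m³/yr
Q_net = 2.72 × 10^5 m³/yr = 745.2 m³/d
t = 27 months = 810 d
ΔV = Q × t = 745.2 m³/d × 810 d = 6.036 × 10^5 m³
Δh = ΔV / (Sy × A) = 6.036 × 10^5 / (0.27 × 6.53 × 10^5) = 3.424 m

Δh ≈ 3.42 m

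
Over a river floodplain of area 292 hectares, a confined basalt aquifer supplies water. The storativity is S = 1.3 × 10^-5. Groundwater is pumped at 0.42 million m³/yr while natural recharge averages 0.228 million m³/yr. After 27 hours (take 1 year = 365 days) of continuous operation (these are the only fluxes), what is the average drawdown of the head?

Δh ≈ 15.6 m

A = 292 hectares = 2.92 × 10^6 m²
Net abstraction = 0.42 − 0.228 = 0.192 million m³/yr
Q_net = 0.192 million m³/yr = 526 m³/d
t = 27 hours = 1.125 d
ΔV = Q × t = 526 m³/d × 1.125 d = 591.8 m³
Δh = ΔV / (S × A) = 591.8 / (1.3 × 10^-5 × 2.92 × 10^6) = 15.59 m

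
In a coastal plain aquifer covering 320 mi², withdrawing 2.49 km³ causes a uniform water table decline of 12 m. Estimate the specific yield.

Sy ≈ 0.25

A = 320 mi² = 8.288 × 10^8 m²
ΔV = 2.49 km³ = 2.49 × 10^9 m³
Sy = ΔV / (A × Δh) = 2.49 × 10^9 m³ / (8.288 × 10^8 m² × 12 m) = 0.2504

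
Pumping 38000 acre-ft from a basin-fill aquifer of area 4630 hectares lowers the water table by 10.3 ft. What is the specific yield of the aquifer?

Sy ≈ 0.32

A = 4630 hectares = 4.63 × 10^7 m²
Δh = 10.3 ft = 3.139 m
ΔV = 38000 acre-ft = 4.687 × 10^7 m³
Sy = ΔV / (A × Δh) = 4.687 × 10^7 m³ / (4.63 × 10^7 m² × 3.139 m) = 0.3225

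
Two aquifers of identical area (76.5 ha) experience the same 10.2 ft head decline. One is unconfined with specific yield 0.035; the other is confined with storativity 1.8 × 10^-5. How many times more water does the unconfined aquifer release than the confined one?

ΔV_u / ΔV_c ≈ 1940

A = 76.5 ha = 7.65 × 10^5 m²
Δh = 10.2 ft = 3.109 m
Unconfined: ΔV_u = Sy × A × Δh = 0.035 × 7.65 × 10^5 × 3.109 = 83240 m³
Confined: ΔV_c = S × A × Δh = 1.8 × 10^-5 × 7.65 × 10^5 × 3.109 = 42.81 m³
Ratio = ΔV_u / ΔV_c = Sy / S = 0.035 / 1.8 × 10^-5 = 1944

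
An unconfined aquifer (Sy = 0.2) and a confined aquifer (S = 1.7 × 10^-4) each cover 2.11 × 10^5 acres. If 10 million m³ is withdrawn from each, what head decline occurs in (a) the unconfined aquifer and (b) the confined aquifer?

Δh_u ≈ 0.0586 m; Δh_c ≈ 68.9 m

A = 2.11 × 10^5 acres = 8.539 × 10^8 m²
ΔV = 10 million m³ = 1 × 10^7 m³
Unconfined: Δh_u = ΔV/(Sy·A) = 1 × 10^7/(0.2 × 8.539 × 10^8) = 0.05856 m
Confined: Δh_c = ΔV/(S·A) = 1 × 10^7/(1.7 × 10^-4 × 8.539 × 10^8) = 68.89 m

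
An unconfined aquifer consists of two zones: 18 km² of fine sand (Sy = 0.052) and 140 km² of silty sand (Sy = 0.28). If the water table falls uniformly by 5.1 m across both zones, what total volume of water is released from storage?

A₁ = 18 km² = 1.8 × 10^7 m²; A₂ = 140 km² = 1.4 × 10^8 m²
ΔV₁ = 0.052 × 1.8 × 10^7 × 5.1 = 4.774 × 10^6 m³
ΔV₂ = 0.28 × 1.4 × 10^8 × 5.1 = 1.999 × 10^8 m³
ΔV = ΔV₁ + ΔV₂ = 2.047 × 10^8 m³

ΔV ≈ 2.05 × 10^8 m³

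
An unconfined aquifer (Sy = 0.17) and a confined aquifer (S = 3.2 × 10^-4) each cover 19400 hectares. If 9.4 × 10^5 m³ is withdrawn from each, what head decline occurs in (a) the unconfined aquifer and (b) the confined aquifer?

A = 19400 hectares = 1.94 × 10^8 m²
Unconfined: Δh_u = ΔV/(Sy·A) = 9.4 × 10^5/(0.17 × 1.94 × 10^8) = 0.0285 m
Confined: Δh_c = ΔV/(S·A) = 9.4 × 10^5/(3.2 × 10^-4 × 1.94 × 10^8) = 15.14 m

Δh_u ≈ 0.0285 m; Δh_c ≈ 15.1 m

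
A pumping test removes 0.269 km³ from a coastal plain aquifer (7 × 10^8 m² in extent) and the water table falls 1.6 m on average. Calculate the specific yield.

Sy ≈ 0.24

ΔV = 0.269 km³ = 2.69 × 10^8 m³
Sy = ΔV / (A × Δh) = 2.69 × 10^8 m³ / (7 × 10^8 m² × 1.6 m) = 0.2402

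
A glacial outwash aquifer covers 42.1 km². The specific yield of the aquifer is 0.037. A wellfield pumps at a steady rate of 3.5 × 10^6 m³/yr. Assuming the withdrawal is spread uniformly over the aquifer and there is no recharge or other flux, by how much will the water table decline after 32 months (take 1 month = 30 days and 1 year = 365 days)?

Δh ≈ 5.91 m

A = 42.1 km² = 4.21 × 10^7 m²
Q = 3.5 × 10^6 m³/yr = 9589 m³/d
t = 32 months = 960 d
ΔV = Q × t = 9589 m³/d × 960 d = 9.205 × 10^6 m³
Δh = ΔV / (Sy × A) = 9.205 × 10^6 / (0.037 × 4.21 × 10^7) = 5.91 m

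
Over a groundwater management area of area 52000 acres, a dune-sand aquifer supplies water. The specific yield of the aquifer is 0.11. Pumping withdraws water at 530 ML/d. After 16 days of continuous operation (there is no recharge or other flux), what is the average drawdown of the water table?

A = 52000 acres = 2.104 × 10^8 m²
Q = 530 ML/d = 5.3 × 10^5 m³/d
ΔV = Q × t = 5.3 × 10^5 m³/d × 16 d = 8.48 × 10^6 m³
Δh = ΔV / (Sy × A) = 8.48 × 10^6 / (0.11 × 2.104 × 10^8) = 0.3663 m

Δh ≈ 0.366 m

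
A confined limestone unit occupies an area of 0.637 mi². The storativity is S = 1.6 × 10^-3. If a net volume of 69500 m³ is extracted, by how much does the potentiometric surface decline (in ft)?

Δh ≈ 86.4 ft

A = 0.637 mi² = 1.65 × 10^6 m²
Δh = ΔV / (S × A) = 69500 m³ / (0.0016 × 1.65 × 10^6 m²) = 26.33 m
Δh = 26.33 m = 86.38 ft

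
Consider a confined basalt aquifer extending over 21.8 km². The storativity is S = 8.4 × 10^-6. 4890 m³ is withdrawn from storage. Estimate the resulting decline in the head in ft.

Δh ≈ 87.6 ft

A = 21.8 km² = 2.18 × 10^7 m²
Δh = ΔV / (S × A) = 4890 m³ / (8.4 × 10^-6 × 2.18 × 10^7 m²) = 26.7 m
Δh = 26.7 m = 87.61 ft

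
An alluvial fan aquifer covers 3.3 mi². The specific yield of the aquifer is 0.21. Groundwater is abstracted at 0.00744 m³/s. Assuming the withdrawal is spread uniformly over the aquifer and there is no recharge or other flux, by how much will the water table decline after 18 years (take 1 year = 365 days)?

Δh ≈ 2.35 m

A = 3.3 mi² = 8.547 × 10^6 m²
Q = 0.00744 m³/s = 642.8 m³/d
t = 18 years = 6570 d
ΔV = Q × t = 642.8 m³/d × 6570 d = 4.223 × 10^6 m³
Δh = ΔV / (Sy × A) = 4.223 × 10^6 / (0.21 × 8.547 × 10^6) = 2.353 m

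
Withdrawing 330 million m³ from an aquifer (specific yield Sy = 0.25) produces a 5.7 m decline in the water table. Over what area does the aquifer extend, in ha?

A ≈ 23200 ha

ΔV = 330 million m³ = 3.3 × 10^8 m³
A = ΔV / (Sy × Δh) = 3.3 × 10^8 / (0.25 × 5.7) = 2.316 × 10^8 m²
A = 2.316 × 10^8 m² = 23160 ha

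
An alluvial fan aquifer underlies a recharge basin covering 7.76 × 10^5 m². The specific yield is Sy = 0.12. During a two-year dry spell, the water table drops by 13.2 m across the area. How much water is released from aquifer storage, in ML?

ΔV = Sy × A × Δh = 0.12 × 7.76 × 10^5 m² × 13.2 m = 1.229 × 10^6 m³
ΔV = 1.229 × 10^6 m³ = 1229 ML

ΔV ≈ 1230 ML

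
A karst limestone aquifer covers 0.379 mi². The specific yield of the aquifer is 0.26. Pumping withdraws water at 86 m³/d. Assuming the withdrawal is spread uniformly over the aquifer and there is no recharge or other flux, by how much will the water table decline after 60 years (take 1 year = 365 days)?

Δh ≈ 7.38 m

A = 0.379 mi² = 9.816 × 10^5 m²
t = 60 years = 21900 d
ΔV = Q × t = 86 m³/d × 21900 d = 1.883 × 10^6 m³
Δh = ΔV / (Sy × A) = 1.883 × 10^6 / (0.26 × 9.816 × 10^5) = 7.38 m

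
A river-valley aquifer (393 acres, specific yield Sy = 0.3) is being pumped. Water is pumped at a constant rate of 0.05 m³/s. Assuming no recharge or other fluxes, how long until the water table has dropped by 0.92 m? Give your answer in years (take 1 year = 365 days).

A = 393 acres = 1.59 × 10^6 m²
ΔV = Sy × A × Δh = 0.3 × 1.59 × 10^6 × 0.92 = 4.39 × 10^5 m³
Q = 0.05 m³/s = 4320 m³/d
t = ΔV / Q = 4.39 × 10^5 m³ / 4320 m³/d = 101.6 d
t = 101.6 d ≈ 0.2784 years

t ≈ 0.278 years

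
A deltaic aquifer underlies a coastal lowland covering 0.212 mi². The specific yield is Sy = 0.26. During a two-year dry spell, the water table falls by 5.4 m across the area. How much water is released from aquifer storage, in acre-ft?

A = 0.212 mi² = 5.491 × 10^5 m²
ΔV = Sy × A × Δh = 0.26 × 5.491 × 10^5 m² × 5.4 m = 7.709 × 10^5 m³
ΔV = 7.709 × 10^5 m³ = 625 acre-ft

ΔV ≈ 625 acre-ft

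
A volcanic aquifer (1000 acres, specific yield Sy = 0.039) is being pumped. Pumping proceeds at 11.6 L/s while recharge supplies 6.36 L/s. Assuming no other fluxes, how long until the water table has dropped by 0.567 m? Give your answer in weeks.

A = 1000 acres = 4.047 × 10^6 m²
ΔV = Sy × A × Δh = 0.039 × 4.047 × 10^6 × 0.567 = 89490 m³
Net withdrawal = 11.6 − 6.36 = 5.24 L/s = 452.7 m³/d
t = ΔV / Q = 89490 m³ / 452.7 m³/d = 197.7 d
t = 197.7 d ≈ 28.24 weeks

t ≈ 28.2 weeks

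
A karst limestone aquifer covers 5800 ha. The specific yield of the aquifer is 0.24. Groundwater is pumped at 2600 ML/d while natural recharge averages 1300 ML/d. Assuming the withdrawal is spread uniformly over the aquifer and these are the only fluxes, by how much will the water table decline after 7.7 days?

Δh ≈ 0.719 m

A = 5800 ha = 5.8 × 10^7 m²
Net abstraction = 2600 − 1300 = 1300 ML/d
Q_net = 1300 ML/d = 1.3 × 10^6 m³/d
ΔV = Q × t = 1.3 × 10^6 m³/d × 7.7 d = 1.001 × 10^7 m³
Δh = ΔV / (Sy × A) = 1.001 × 10^7 / (0.24 × 5.8 × 10^7) = 0.7191 m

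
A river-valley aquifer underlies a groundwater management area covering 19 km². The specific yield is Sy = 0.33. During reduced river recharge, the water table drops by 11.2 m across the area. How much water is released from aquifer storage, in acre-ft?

A = 19 km² = 1.9 × 10^7 m²
ΔV = Sy × A × Δh = 0.33 × 1.9 × 10^7 m² × 11.2 m = 7.022 × 10^7 m³
ΔV = 7.022 × 10^7 m³ = 56930 acre-ft

ΔV ≈ 56900 acre-ft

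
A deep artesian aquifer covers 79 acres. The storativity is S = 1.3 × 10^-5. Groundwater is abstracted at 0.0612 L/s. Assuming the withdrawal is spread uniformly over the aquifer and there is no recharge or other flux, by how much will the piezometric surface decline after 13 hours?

A = 79 acres = 3.197 × 10^5 m²
Q = 0.0612 L/s = 5.288 m³/d
t = 13 hours = 0.5417 d
ΔV = Q × t = 5.288 m³/d × 0.5417 d = 2.864 m³
Δh = ΔV / (S × A) = 2.864 / (1.3 × 10^-5 × 3.197 × 10^5) = 0.6891 m

Δh ≈ 0.689 m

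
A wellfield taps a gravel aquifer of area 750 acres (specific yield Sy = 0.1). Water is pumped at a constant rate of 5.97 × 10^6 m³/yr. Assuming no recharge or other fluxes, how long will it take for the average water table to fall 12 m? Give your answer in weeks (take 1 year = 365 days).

A = 750 acres = 3.035 × 10^6 m²
ΔV = Sy × A × Δh = 0.1 × 3.035 × 10^6 × 12 = 3.642 × 10^6 m³
Q = 5.97 × 10^6 m³/yr = 16360 m³/d
t = ΔV / Q = 3.642 × 10^6 m³ / 16360 m³/d = 222.7 d
t = 222.7 d ≈ 31.81 weeks

t ≈ 31.8 weeks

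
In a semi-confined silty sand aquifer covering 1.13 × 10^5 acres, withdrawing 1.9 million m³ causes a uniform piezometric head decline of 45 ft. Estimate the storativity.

A = 1.13 × 10^5 acres = 4.573 × 10^8 m²
Δh = 45 ft = 13.72 m
ΔV = 1.9 million m³ = 1.9 × 10^6 m³
S = ΔV / (A × Δh) = 1.9 × 10^6 m³ / (4.573 × 10^8 m² × 13.72 m) = 3.029 × 10^-4

S ≈ 3 × 10^-4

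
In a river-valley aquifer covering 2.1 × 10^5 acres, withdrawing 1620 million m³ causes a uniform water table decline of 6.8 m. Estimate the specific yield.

Sy ≈ 0.28

A = 2.1 × 10^5 acres = 8.498 × 10^8 m²
ΔV = 1620 million m³ = 1.62 × 10^9 m³
Sy = ΔV / (A × Δh) = 1.62 × 10^9 m³ / (8.498 × 10^8 m² × 6.8 m) = 0.2803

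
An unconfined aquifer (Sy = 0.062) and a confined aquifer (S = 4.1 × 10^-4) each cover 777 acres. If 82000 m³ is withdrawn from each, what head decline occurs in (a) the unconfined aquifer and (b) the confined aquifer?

A = 777 acres = 3.144 × 10^6 m²
Unconfined: Δh_u = ΔV/(Sy·A) = 82000/(0.062 × 3.144 × 10^6) = 0.4206 m
Confined: Δh_c = ΔV/(S·A) = 82000/(4.1 × 10^-4 × 3.144 × 10^6) = 63.6 m

Δh_u ≈ 0.421 m; Δh_c ≈ 63.6 m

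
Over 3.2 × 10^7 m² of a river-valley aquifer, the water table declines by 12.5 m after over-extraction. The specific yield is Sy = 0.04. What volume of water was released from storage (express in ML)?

ΔV = Sy × A × Δh = 0.04 × 3.2 × 10^7 m² × 12.5 m = 1.6 × 10^7 m³
ΔV = 1.6 × 10^7 m³ = 16000 ML

ΔV ≈ 16000 ML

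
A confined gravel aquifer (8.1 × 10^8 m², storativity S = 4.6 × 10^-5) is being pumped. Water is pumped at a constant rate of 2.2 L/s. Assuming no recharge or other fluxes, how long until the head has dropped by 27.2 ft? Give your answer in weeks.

Δh = 27.2 ft = 8.291 m
ΔV = S × A × Δh = 4.6 × 10^-5 × 8.1 × 10^8 × 8.291 = 3.089 × 10^5 m³
Q = 2.2 L/s = 190.1 m³/d
t = ΔV / Q = 3.089 × 10^5 m³ / 190.1 m³/d = 1625 d
t = 1625 d ≈ 232.2 weeks

t ≈ 232 weeks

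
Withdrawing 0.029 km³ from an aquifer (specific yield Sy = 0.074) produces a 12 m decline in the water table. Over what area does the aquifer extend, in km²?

ΔV = 0.029 km³ = 2.9 × 10^7 m³
A = ΔV / (Sy × Δh) = 2.9 × 10^7 / (0.074 × 12) = 3.266 × 10^7 m²
A = 3.266 × 10^7 m² = 32.66 km²

A ≈ 32.7 km²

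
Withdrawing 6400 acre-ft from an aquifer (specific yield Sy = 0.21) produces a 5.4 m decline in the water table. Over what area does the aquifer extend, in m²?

A ≈ 6.96 × 10^6 m²

ΔV = 6400 acre-ft = 7.894 × 10^6 m³
A = ΔV / (Sy × Δh) = 7.894 × 10^6 / (0.21 × 5.4) = 6.961 × 10^6 m²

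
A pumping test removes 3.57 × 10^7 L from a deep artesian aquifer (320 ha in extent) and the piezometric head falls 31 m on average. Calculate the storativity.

S ≈ 3.6 × 10^-4

A = 320 ha = 3.2 × 10^6 m²
ΔV = 3.57 × 10^7 L = 35700 m³
S = ΔV / (A × Δh) = 35700 m³ / (3.2 × 10^6 m² × 31 m) = 3.599 × 10^-4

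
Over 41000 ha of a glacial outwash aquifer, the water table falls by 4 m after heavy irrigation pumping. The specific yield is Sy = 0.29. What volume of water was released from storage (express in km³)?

ΔV ≈ 0.476 km³

A = 41000 ha = 4.1 × 10^8 m²
ΔV = Sy × A × Δh = 0.29 × 4.1 × 10^8 m² × 4 m = 4.756 × 10^8 m³
ΔV = 4.756 × 10^8 m³ = 0.4756 km³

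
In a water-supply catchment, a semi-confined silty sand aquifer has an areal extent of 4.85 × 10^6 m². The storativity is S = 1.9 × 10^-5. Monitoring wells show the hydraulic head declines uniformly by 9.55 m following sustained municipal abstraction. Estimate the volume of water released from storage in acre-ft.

ΔV = S × A × Δh = 1.9 × 10^-5 × 4.85 × 10^6 m² × 9.55 m = 880 m³
ΔV = 880 m³ = 0.7135 acre-ft

ΔV ≈ 0.713 acre-ft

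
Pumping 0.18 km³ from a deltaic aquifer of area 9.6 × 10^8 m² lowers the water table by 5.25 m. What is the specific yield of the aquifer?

ΔV = 0.18 km³ = 1.8 × 10^8 m³
Sy = ΔV / (A × Δh) = 1.8 × 10^8 m³ / (9.6 × 10^8 m² × 5.25 m) = 0.03571

Sy ≈ 0.036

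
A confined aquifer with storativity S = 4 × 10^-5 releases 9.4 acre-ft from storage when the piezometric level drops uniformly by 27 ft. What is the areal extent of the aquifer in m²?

A ≈ 3.52 × 10^7 m²

Δh = 27 ft = 8.23 m
ΔV = 9.4 acre-ft = 11590 m³
A = ΔV / (S × Δh) = 11590 / (4 × 10^-5 × 8.23) = 3.522 × 10^7 m²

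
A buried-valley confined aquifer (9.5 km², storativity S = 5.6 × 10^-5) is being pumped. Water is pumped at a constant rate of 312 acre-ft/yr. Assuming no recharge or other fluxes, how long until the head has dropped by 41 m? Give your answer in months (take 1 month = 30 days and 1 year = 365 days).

A = 9.5 km² = 9.5 × 10^6 m²
ΔV = S × A × Δh = 5.6 × 10^-5 × 9.5 × 10^6 × 41 = 21810 m³
Q = 312 acre-ft/yr = 1054 m³/d
t = ΔV / Q = 21810 m³ / 1054 m³/d = 20.69 d
t = 20.69 d ≈ 0.6896 months

t ≈ 0.69 months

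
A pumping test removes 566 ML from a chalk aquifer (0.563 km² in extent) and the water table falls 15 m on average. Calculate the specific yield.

Sy ≈ 0.067

A = 0.563 km² = 5.63 × 10^5 m²
ΔV = 566 ML = 5.66 × 10^5 m³
Sy = ΔV / (A × Δh) = 5.66 × 10^5 m³ / (5.63 × 10^5 m² × 15 m) = 0.06702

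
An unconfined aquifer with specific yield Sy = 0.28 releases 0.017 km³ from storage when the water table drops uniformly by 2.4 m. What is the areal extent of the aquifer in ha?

A ≈ 2530 ha

ΔV = 0.017 km³ = 1.7 × 10^7 m³
A = ΔV / (Sy × Δh) = 1.7 × 10^7 / (0.28 × 2.4) = 2.53 × 10^7 m²
A = 2.53 × 10^7 m² = 2530 ha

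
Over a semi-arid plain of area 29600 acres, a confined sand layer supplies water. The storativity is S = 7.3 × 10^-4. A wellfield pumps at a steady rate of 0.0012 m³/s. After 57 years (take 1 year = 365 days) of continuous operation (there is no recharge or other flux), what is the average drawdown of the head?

Δh ≈ 24.7 m

A = 29600 acres = 1.198 × 10^8 m²
Q = 0.0012 m³/s = 103.7 m³/d
t = 57 years = 20800 d
ΔV = Q × t = 103.7 m³/d × 20800 d = 2.157 × 10^6 m³
Δh = ΔV / (S × A) = 2.157 × 10^6 / (7.3 × 10^-4 × 1.198 × 10^8) = 24.67 m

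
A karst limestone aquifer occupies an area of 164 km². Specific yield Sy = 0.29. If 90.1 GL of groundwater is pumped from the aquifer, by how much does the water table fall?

Δh ≈ 1.89 m

A = 164 km² = 1.64 × 10^8 m²
ΔV = 90.1 GL = 9.01 × 10^7 m³
Δh = ΔV / (Sy × A) = 9.01 × 10^7 m³ / (0.29 × 1.64 × 10^8 m²) = 1.894 m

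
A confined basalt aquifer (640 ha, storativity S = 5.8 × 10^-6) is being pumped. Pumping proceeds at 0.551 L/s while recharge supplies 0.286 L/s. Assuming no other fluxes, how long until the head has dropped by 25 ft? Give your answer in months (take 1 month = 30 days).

t ≈ 0.412 months

A = 640 ha = 6.4 × 10^6 m²
Δh = 25 ft = 7.62 m
ΔV = S × A × Δh = 5.8 × 10^-6 × 6.4 × 10^6 × 7.62 = 282.9 m³
Net withdrawal = 0.551 − 0.286 = 0.265 L/s = 22.9 m³/d
t = ΔV / Q = 282.9 m³ / 22.9 m³/d = 12.35 d
t = 12.35 d ≈ 0.4118 months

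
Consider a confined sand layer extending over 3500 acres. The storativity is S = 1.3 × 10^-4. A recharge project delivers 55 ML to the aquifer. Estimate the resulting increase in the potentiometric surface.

A = 3500 acres = 1.416 × 10^7 m²
ΔV = 55 ML = 55000 m³
Δh = ΔV / (S × A) = 55000 m³ / (1.3 × 10^-4 × 1.416 × 10^7 m²) = 29.87 m

Δh ≈ 29.9 m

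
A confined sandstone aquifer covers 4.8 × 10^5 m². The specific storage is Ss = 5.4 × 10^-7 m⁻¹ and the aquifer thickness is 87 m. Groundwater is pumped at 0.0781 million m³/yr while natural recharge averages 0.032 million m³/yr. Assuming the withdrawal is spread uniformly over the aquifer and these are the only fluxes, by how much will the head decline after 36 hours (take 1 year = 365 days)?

S = Ss × b = 5.4 × 10^-7 m⁻¹ × 87 m = 4.698 × 10^-5
Net abstraction = 0.0781 − 0.032 = 0.0461 million m³/yr
Q_net = 0.0461 million m³/yr = 126.3 m³/d
t = 36 hours = 1.5 d
ΔV = Q × t = 126.3 m³/d × 1.5 d = 189.5 m³
Δh = ΔV / (S × A) = 189.5 / (4.698 × 10^-5 × 4.8 × 10^5) = 8.401 m

Δh ≈ 8.4 m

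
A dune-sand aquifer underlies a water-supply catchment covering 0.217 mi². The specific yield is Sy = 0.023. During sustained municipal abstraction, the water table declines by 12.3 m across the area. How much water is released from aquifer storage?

A = 0.217 mi² = 5.62 × 10^5 m²
ΔV = Sy × A × Δh = 0.023 × 5.62 × 10^5 m² × 12.3 m = 1.59 × 10^5 m³

ΔV ≈ 1.59 × 10^5 m³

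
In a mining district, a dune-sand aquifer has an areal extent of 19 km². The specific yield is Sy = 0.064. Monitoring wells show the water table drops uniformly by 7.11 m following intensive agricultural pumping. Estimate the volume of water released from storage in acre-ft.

A = 19 km² = 1.9 × 10^7 m²
ΔV = Sy × A × Δh = 0.064 × 1.9 × 10^7 m² × 7.11 m = 8.646 × 10^6 m³
ΔV = 8.646 × 10^6 m³ = 7009 acre-ft

ΔV ≈ 7010 acre-ft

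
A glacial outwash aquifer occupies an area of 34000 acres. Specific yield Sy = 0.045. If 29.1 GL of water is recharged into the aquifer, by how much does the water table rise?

A = 34000 acres = 1.376 × 10^8 m²
ΔV = 29.1 GL = 2.91 × 10^7 m³
Δh = ΔV / (Sy × A) = 2.91 × 10^7 m³ / (0.045 × 1.376 × 10^8 m²) = 4.7 m

Δh ≈ 4.7 m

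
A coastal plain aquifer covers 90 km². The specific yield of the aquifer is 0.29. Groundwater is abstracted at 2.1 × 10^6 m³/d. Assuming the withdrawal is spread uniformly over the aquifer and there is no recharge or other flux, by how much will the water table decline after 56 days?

A = 90 km² = 9 × 10^7 m²
ΔV = Q × t = 2.1 × 10^6 m³/d × 56 d = 1.176 × 10^8 m³
Δh = ΔV / (Sy × A) = 1.176 × 10^8 / (0.29 × 9 × 10^7) = 4.506 m

Δh ≈ 4.51 m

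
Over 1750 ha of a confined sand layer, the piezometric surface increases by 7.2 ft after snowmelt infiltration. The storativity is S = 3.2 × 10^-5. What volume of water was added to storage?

ΔV ≈ 1230 m³

A = 1750 ha = 1.75 × 10^7 m²
Δh = 7.2 ft = 2.195 m
ΔV = S × A × Δh = 3.2 × 10^-5 × 1.75 × 10^7 m² × 2.195 m = 1229 m³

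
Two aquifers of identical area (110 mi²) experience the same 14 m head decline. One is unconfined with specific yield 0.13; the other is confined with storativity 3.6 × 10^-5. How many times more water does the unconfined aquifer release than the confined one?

A = 110 mi² = 2.849 × 10^8 m²
Unconfined: ΔV_u = Sy × A × Δh = 0.13 × 2.849 × 10^8 × 14 = 5.185 × 10^8 m³
Confined: ΔV_c = S × A × Δh = 3.6 × 10^-5 × 2.849 × 10^8 × 14 = 1.436 × 10^5 m³
Ratio = ΔV_u / ΔV_c = Sy / S = 0.13 / 3.6 × 10^-5 = 3611

ΔV_u / ΔV_c ≈ 3610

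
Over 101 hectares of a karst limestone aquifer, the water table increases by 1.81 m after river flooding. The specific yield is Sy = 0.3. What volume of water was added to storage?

A = 101 hectares = 1.01 × 10^6 m²
ΔV = Sy × A × Δh = 0.3 × 1.01 × 10^6 m² × 1.81 m = 5.484 × 10^5 m³

ΔV ≈ 5.48 × 10^5 m³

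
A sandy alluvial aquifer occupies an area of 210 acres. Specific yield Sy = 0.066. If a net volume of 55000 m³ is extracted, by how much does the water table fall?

A = 210 acres = 8.498 × 10^5 m²
Δh = ΔV / (Sy × A) = 55000 m³ / (0.066 × 8.498 × 10^5 m²) = 0.9806 m

Δh ≈ 0.981 m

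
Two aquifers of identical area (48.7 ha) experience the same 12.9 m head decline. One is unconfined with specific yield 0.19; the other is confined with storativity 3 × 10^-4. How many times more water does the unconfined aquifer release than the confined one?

ΔV_u / ΔV_c ≈ 633

A = 48.7 ha = 4.87 × 10^5 m²
Unconfined: ΔV_u = Sy × A × Δh = 0.19 × 4.87 × 10^5 × 12.9 = 1.194 × 10^6 m³
Confined: ΔV_c = S × A × Δh = 3 × 10^-4 × 4.87 × 10^5 × 12.9 = 1885 m³
Ratio = ΔV_u / ΔV_c = Sy / S = 0.19 / 3 × 10^-4 = 633.3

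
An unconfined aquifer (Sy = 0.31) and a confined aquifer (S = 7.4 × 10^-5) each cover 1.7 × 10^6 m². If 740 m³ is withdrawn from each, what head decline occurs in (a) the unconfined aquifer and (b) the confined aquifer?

Unconfined: Δh_u = ΔV/(Sy·A) = 740/(0.31 × 1.7 × 10^6) = 0.001404 m
Confined: Δh_c = ΔV/(S·A) = 740/(7.4 × 10^-5 × 1.7 × 10^6) = 5.882 m

Δh_u ≈ 0.0014 m; Δh_c ≈ 5.88 m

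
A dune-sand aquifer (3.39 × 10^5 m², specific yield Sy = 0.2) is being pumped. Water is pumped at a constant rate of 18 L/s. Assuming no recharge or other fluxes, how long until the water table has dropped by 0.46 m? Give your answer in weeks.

ΔV = Sy × A × Δh = 0.2 × 3.39 × 10^5 × 0.46 = 31190 m³
Q = 18 L/s = 1555 m³/d
t = ΔV / Q = 31190 m³ / 1555 m³/d = 20.05 d
t = 20.05 d ≈ 2.865 weeks

t ≈ 2.86 weeks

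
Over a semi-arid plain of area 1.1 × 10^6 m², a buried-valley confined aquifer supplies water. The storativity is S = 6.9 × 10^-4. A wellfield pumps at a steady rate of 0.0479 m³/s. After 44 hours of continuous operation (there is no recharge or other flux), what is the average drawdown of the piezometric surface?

Δh ≈ 10 m

Q = 0.0479 m³/s = 4139 m³/d
t = 44 hours = 1.833 d
ΔV = Q × t = 4139 m³/d × 1.833 d = 7587 m³
Δh = ΔV / (S × A) = 7587 / (6.9 × 10^-4 × 1.1 × 10^6) = 9.997 m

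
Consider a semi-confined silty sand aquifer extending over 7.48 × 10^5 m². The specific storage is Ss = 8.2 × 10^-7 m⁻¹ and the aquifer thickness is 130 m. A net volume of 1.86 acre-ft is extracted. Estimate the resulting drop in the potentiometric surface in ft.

Δh ≈ 94.4 ft

S = Ss × b = 8.2 × 10^-7 m⁻¹ × 130 m = 1.066 × 10^-4
ΔV = 1.86 acre-ft = 2294 m³
Δh = ΔV / (S × A) = 2294 m³ / (1.066 × 10^-4 × 7.48 × 10^5 m²) = 28.77 m
Δh = 28.77 m = 94.4 ft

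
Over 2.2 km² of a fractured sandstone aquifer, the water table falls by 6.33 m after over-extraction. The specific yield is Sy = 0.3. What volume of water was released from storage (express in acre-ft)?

ΔV ≈ 3390 acre-ft

A = 2.2 km² = 2.2 × 10^6 m²
ΔV = Sy × A × Δh = 0.3 × 2.2 × 10^6 m² × 6.33 m = 4.178 × 10^6 m³
ΔV = 4.178 × 10^6 m³ = 3387 acre-ft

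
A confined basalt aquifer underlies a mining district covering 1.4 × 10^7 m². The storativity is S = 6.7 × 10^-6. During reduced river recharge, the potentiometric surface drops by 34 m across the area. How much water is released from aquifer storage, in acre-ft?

ΔV = S × A × Δh = 6.7 × 10^-6 × 1.4 × 10^7 m² × 34 m = 3189 m³
ΔV = 3189 m³ = 2.586 acre-ft

ΔV ≈ 2.59 acre-ft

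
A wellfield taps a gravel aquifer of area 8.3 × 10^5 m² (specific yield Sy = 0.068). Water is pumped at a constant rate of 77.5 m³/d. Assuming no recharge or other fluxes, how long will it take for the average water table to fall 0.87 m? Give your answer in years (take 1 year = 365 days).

t ≈ 1.74 years

ΔV = Sy × A × Δh = 0.068 × 8.3 × 10^5 × 0.87 = 49100 m³
t = ΔV / Q = 49100 m³ / 77.5 m³/d = 633.6 d
t = 633.6 d ≈ 1.736 years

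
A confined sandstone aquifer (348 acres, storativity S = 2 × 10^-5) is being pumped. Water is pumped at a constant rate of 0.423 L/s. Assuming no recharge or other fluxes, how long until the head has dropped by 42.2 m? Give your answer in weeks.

t ≈ 4.65 weeks

A = 348 acres = 1.408 × 10^6 m²
ΔV = S × A × Δh = 2 × 10^-5 × 1.408 × 10^6 × 42.2 = 1189 m³
Q = 0.423 L/s = 36.55 m³/d
t = ΔV / Q = 1189 m³ / 36.55 m³/d = 32.52 d
t = 32.52 d ≈ 4.646 weeks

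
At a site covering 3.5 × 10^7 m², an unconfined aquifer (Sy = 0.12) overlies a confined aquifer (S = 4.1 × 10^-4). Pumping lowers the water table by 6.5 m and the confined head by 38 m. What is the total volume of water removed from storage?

ΔV ≈ 2.78 × 10^7 m³

Unconfined: ΔV_u = Sy × A × Δh_u = 0.12 × 3.5 × 10^7 × 6.5 = 2.73 × 10^7 m³
Confined: ΔV_c = S × A × Δh_c = 4.1 × 10^-4 × 3.5 × 10^7 × 38 = 5.453 × 10^5 m³
Total ΔV = 2.73 × 10^7 + 5.453 × 10^5 = 2.785 × 10^7 m³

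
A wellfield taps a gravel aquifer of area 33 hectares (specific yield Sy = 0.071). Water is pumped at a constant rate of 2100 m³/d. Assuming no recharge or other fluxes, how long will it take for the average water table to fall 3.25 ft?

t ≈ 11.1 days

A = 33 hectares = 3.3 × 10^5 m²
Δh = 3.25 ft = 0.9906 m
ΔV = Sy × A × Δh = 0.071 × 3.3 × 10^5 × 0.9906 = 23210 m³
t = ΔV / Q = 23210 m³ / 2100 m³/d = 11.05 d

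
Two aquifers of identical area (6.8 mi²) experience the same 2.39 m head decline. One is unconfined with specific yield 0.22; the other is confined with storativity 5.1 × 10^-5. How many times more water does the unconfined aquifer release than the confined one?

ΔV_u / ΔV_c ≈ 4310

A = 6.8 mi² = 1.761 × 10^7 m²
Unconfined: ΔV_u = Sy × A × Δh = 0.22 × 1.761 × 10^7 × 2.39 = 9.26 × 10^6 m³
Confined: ΔV_c = S × A × Δh = 5.1 × 10^-5 × 1.761 × 10^7 × 2.39 = 2147 m³
Ratio = ΔV_u / ΔV_c = Sy / S = 0.22 / 5.1 × 10^-5 = 4314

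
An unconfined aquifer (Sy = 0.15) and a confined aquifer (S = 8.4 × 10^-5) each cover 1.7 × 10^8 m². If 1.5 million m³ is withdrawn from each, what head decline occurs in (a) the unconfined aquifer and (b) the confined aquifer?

ΔV = 1.5 million m³ = 1.5 × 10^6 m³
Unconfined: Δh_u = ΔV/(Sy·A) = 1.5 × 10^6/(0.15 × 1.7 × 10^8) = 0.05882 m
Confined: Δh_c = ΔV/(S·A) = 1.5 × 10^6/(8.4 × 10^-5 × 1.7 × 10^8) = 105 m

Δh_u ≈ 0.0588 m; Δh_c ≈ 105 m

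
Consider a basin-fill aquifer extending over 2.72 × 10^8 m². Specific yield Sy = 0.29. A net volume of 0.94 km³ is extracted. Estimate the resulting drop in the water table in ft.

ΔV = 0.94 km³ = 9.4 × 10^8 m³
Δh = ΔV / (Sy × A) = 9.4 × 10^8 m³ / (0.29 × 2.72 × 10^8 m²) = 11.92 m
Δh = 11.92 m = 39.1 ft

Δh ≈ 39.1 ft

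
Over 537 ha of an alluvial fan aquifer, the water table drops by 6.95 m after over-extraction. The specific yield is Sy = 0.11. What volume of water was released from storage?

ΔV ≈ 4.11 × 10^6 m³

A = 537 ha = 5.37 × 10^6 m²
ΔV = Sy × A × Δh = 0.11 × 5.37 × 10^6 m² × 6.95 m = 4.105 × 10^6 m³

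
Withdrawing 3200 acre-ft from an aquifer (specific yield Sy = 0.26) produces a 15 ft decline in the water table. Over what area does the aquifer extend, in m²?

A ≈ 3.32 × 10^6 m²

Δh = 15 ft = 4.572 m
ΔV = 3200 acre-ft = 3.947 × 10^6 m³
A = ΔV / (Sy × Δh) = 3.947 × 10^6 / (0.26 × 4.572) = 3.32 × 10^6 m²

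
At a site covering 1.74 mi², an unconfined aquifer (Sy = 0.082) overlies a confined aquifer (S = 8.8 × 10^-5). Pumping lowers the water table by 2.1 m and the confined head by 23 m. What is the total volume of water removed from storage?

A = 1.74 mi² = 4.507 × 10^6 m²
Unconfined: ΔV_u = Sy × A × Δh_u = 0.082 × 4.507 × 10^6 × 2.1 = 7.76 × 10^5 m³
Confined: ΔV_c = S × A × Δh_c = 8.8 × 10^-5 × 4.507 × 10^6 × 23 = 9121 m³
Total ΔV = 7.76 × 10^5 + 9121 = 7.852 × 10^5 m³

ΔV ≈ 7.85 × 10^5 m³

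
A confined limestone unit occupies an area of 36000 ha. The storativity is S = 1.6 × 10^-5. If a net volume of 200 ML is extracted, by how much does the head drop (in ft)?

A = 36000 ha = 3.6 × 10^8 m²
ΔV = 200 ML = 2 × 10^5 m³
Δh = ΔV / (S × A) = 2 × 10^5 m³ / (1.6 × 10^-5 × 3.6 × 10^8 m²) = 34.72 m
Δh = 34.72 m = 113.9 ft

Δh ≈ 114 ft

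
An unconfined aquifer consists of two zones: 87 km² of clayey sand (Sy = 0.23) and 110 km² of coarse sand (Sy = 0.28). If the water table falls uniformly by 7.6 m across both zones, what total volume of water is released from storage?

ΔV ≈ 3.86 × 10^8 m³

A₁ = 87 km² = 8.7 × 10^7 m²; A₂ = 110 km² = 1.1 × 10^8 m²
ΔV₁ = 0.23 × 8.7 × 10^7 × 7.6 = 1.521 × 10^8 m³
ΔV₂ = 0.28 × 1.1 × 10^8 × 7.6 = 2.341 × 10^8 m³
ΔV = ΔV₁ + ΔV₂ = 3.862 × 10^8 m³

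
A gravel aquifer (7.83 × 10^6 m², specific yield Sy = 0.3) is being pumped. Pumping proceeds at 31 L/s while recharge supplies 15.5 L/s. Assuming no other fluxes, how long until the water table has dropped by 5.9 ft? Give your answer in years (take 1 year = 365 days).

Δh = 5.9 ft = 1.798 m
ΔV = Sy × A × Δh = 0.3 × 7.83 × 10^6 × 1.798 = 4.224 × 10^6 m³
Net withdrawal = 31 − 15.5 = 15.5 L/s = 1339 m³/d
t = ΔV / Q = 4.224 × 10^6 m³ / 1339 m³/d = 3154 d
t = 3154 d ≈ 8.642 years

t ≈ 8.64 years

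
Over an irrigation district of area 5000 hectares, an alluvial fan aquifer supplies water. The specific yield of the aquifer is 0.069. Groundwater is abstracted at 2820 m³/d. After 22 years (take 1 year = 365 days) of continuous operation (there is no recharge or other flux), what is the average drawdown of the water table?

A = 5000 hectares = 5 × 10^7 m²
t = 22 years = 8030 d
ΔV = Q × t = 2820 m³/d × 8030 d = 2.264 × 10^7 m³
Δh = ΔV / (Sy × A) = 2.264 × 10^7 / (0.069 × 5 × 10^7) = 6.564 m

Δh ≈ 6.56 m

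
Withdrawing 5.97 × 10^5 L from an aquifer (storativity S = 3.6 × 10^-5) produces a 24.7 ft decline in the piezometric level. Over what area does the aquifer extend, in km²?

Δh = 24.7 ft = 7.529 m
ΔV = 5.97 × 10^5 L = 597 m³
A = ΔV / (S × Δh) = 597 / (3.6 × 10^-5 × 7.529) = 2.203 × 10^6 m²
A = 2.203 × 10^6 m² = 2.203 km²

A ≈ 2.2 km²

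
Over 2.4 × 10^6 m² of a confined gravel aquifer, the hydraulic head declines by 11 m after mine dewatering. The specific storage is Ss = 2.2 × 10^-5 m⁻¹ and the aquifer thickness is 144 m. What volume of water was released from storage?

S = Ss × b = 2.2 × 10^-5 m⁻¹ × 144 m = 3.168 × 10^-3
ΔV = S × A × Δh = 0.003168 × 2.4 × 10^6 m² × 11 m = 83640 m³

ΔV ≈ 83600 m³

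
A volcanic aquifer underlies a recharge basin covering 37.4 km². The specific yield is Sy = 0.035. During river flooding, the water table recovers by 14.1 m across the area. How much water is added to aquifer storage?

A = 37.4 km² = 3.74 × 10^7 m²
ΔV = Sy × A × Δh = 0.035 × 3.74 × 10^7 m² × 14.1 m = 1.846 × 10^7 m³

ΔV ≈ 1.85 × 10^7 m³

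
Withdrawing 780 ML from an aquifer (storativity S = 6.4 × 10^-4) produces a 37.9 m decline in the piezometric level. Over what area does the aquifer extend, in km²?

ΔV = 780 ML = 7.8 × 10^5 m³
A = ΔV / (S × Δh) = 7.8 × 10^5 / (6.4 × 10^-4 × 37.9) = 3.216 × 10^7 m²
A = 3.216 × 10^7 m² = 32.16 km²

A ≈ 32.2 km²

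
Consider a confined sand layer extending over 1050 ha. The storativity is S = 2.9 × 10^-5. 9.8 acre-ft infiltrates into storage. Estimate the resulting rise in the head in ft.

A = 1050 ha = 1.05 × 10^7 m²
ΔV = 9.8 acre-ft = 12090 m³
Δh = ΔV / (S × A) = 12090 m³ / (2.9 × 10^-5 × 1.05 × 10^7 m²) = 39.7 m
Δh = 39.7 m = 130.2 ft

Δh ≈ 130 ft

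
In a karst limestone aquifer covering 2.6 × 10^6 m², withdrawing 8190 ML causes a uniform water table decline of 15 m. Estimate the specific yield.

Sy ≈ 0.21

ΔV = 8190 ML = 8.19 × 10^6 m³
Sy = ΔV / (A × Δh) = 8.19 × 10^6 m³ / (2.6 × 10^6 m² × 15 m) = 0.21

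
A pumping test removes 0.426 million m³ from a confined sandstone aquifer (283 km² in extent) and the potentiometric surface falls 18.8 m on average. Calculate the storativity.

S ≈ 8 × 10^-5

A = 283 km² = 2.83 × 10^8 m²
ΔV = 0.426 million m³ = 4.26 × 10^5 m³
S = ΔV / (A × Δh) = 4.26 × 10^5 m³ / (2.83 × 10^8 m² × 18.8 m) = 8.007 × 10^-5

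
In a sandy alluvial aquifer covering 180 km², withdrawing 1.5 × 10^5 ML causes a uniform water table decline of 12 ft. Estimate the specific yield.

Sy ≈ 0.23

A = 180 km² = 1.8 × 10^8 m²
Δh = 12 ft = 3.658 m
ΔV = 1.5 × 10^5 ML = 1.5 × 10^8 m³
Sy = ΔV / (A × Δh) = 1.5 × 10^8 m³ / (1.8 × 10^8 m² × 3.658 m) = 0.2278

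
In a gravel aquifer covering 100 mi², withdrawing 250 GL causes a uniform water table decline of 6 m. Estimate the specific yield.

A = 100 mi² = 2.59 × 10^8 m²
ΔV = 250 GL = 2.5 × 10^8 m³
Sy = ΔV / (A × Δh) = 2.5 × 10^8 m³ / (2.59 × 10^8 m² × 6 m) = 0.1609

Sy ≈ 0.16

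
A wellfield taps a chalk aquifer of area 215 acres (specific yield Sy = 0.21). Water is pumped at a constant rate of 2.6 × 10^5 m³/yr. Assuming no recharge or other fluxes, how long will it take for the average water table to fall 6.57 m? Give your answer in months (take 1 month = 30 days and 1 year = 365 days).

t ≈ 56.2 months

A = 215 acres = 8.701 × 10^5 m²
ΔV = Sy × A × Δh = 0.21 × 8.701 × 10^5 × 6.57 = 1.2 × 10^6 m³
Q = 2.6 × 10^5 m³/yr = 712.3 m³/d
t = ΔV / Q = 1.2 × 10^6 m³ / 712.3 m³/d = 1685 d
t = 1685 d ≈ 56.17 months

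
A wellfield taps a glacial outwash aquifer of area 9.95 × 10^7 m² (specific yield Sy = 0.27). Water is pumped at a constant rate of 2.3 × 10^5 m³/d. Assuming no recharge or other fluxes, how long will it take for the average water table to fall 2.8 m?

t ≈ 327 days

ΔV = Sy × A × Δh = 0.27 × 9.95 × 10^7 × 2.8 = 7.522 × 10^7 m³
t = ΔV / Q = 7.522 × 10^7 m³ / 2.3 × 10^5 m³/d = 327.1 d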